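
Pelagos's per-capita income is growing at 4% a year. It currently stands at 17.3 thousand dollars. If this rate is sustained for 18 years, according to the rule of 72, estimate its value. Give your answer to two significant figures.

Doubling time ≈ 72/4 = 18.00 years.
18 years is 18/18.00 ≈ 1.00 doublings, a factor of 2^1.00 ≈ 2.00.
17.3 × 2.00 ≈ 35 thousand dollars.

around 35 thousand dollars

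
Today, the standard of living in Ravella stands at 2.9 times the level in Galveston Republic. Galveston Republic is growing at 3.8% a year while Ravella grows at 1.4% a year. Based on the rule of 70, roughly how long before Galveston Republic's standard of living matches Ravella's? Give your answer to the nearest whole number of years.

Galveston Republic gains on Ravella at 3.8% − 1.4% = 2.4 points a year.
At that relative rate the gap halves every 70/2.4 ≈ 29.17 years.
A 2.9 times gap takes log₂(2.9) ≈ 1.54 halvings to close: 1.54 × 29.17 ≈ 45 years.

≈ 45 years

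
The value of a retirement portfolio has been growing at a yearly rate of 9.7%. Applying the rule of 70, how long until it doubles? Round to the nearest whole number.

approximately 7 years

70/9.7 ≈ 7.22, so it doubles roughly every 7 years.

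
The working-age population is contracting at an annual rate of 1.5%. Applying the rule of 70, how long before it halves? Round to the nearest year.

roughly 47 years

Falling at 1.5%, it halves about every 70/1.5 = 46.67 years.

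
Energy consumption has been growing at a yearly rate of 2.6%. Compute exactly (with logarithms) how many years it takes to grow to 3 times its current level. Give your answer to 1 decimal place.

t = ln(3) / ln(1 + 0.026) = 1.0986 / 0.025668 ≈ 42.80.

42.8 years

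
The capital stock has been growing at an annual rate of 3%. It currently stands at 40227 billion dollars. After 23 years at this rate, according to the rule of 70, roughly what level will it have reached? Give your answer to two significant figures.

It doubles every 70/3 ≈ 23.33 years, so 23 years is 0.99 doublings.
2^0.99 ≈ 1.99; 40227 × 1.99 ≈ 80000 billion dollars.

approximately 80000 billion dollars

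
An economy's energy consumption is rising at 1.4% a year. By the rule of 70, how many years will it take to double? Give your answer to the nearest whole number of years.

At 1.4%, doubling takes about 70/1.4 = 50.00 years.

approximately 50 years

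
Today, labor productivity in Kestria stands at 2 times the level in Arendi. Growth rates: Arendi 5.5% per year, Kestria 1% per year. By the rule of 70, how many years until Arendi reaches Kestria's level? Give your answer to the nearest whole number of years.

16 years

The growth-rate gap is 5.5% − 1% = 4.5 percentage points.
So the ratio between them halves every 70/4.5 ≈ 15.56 years.
A 2 times gap closes after 1 halving: 1 × 15.56 ≈ 16 years.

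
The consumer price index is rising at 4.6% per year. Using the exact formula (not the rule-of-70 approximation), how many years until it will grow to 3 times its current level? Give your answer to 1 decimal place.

t = ln(3) / ln(1 + 0.046) = 1.0986 / 0.044973 ≈ 24.43.

24.4 years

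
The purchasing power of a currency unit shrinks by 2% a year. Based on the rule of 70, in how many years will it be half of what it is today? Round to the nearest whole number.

≈ 35 years

Falling at 2%, it halves about every 70/2 = 35.00 years.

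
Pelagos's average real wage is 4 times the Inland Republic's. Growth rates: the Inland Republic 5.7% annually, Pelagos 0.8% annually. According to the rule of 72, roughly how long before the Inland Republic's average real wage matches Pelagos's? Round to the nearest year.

≈ 29 years

the Inland Republic gains on Pelagos at 5.7% − 0.8% = 4.9 points a year.
At that relative rate the gap halves every 72/4.9 ≈ 14.69 years.
A 4 times gap closes after 2 halvings: 2 × 14.69 ≈ 29 years.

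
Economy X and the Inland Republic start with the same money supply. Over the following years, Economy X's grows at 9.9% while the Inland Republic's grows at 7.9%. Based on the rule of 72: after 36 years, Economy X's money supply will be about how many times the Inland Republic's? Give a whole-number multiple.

Only the 2-point difference matters.
72/2 ≈ 36.00 years per doubling of the ratio; 36 years gives 1.00 doublings, so ≈ 2×.

about 2 times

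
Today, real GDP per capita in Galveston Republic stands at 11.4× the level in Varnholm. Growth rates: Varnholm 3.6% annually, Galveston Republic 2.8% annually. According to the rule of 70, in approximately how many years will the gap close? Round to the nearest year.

≈ 307 years

What matters is the difference: 0.8 pp.
Rule of 70 on the gap: the ratio halves every 70/0.8 ≈ 87.50 years.
An 11.4× gap takes log₂(11.4) ≈ 3.51 halvings to close: 3.51 × 87.50 ≈ 307 years.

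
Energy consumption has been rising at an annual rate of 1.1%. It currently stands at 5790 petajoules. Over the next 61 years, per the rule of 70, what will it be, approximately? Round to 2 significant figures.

It doubles every 70/1.1 ≈ 63.64 years, so 61 years is 0.96 doublings.
2^0.96 ≈ 1.95; 5790 × 1.95 ≈ 11000 petajoules.

≈ 11000 petajoules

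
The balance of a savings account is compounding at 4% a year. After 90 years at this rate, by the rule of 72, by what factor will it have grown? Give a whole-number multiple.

approximately 32 times

72/4 ≈ 18.00 years per doubling.
90 years fits 5 doublings: 2^5 = 32.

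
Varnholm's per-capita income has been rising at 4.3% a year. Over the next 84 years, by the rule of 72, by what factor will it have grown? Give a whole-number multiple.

Doubling time ≈ 72/4.3 = 16.74 years.
84/16.74 ≈ 5 doublings, so about 2^5 = 32×.

32 times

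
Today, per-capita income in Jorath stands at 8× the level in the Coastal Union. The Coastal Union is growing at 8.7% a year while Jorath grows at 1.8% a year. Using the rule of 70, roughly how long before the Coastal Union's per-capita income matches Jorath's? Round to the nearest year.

roughly 30 years

The growth-rate gap is 8.7% − 1.8% = 6.9 percentage points.
So the ratio between them halves every 70/6.9 ≈ 10.14 years.
An 8× gap closes after 3 halvings: 3 × 10.14 ≈ 30 years.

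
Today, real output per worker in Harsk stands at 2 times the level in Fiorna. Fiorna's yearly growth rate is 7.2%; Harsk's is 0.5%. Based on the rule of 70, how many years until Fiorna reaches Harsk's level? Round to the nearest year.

What matters is the difference: 6.7 pp.
Rule of 70 on the gap: the ratio halves every 70/6.7 ≈ 10.45 years.
A 2 times gap closes after 1 halving: 1 × 10.45 ≈ 10 years.

10 years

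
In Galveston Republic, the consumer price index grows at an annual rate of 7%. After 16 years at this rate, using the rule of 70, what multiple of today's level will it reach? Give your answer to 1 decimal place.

Doubles every ≈ 10.00 years (70/7).
16 years is 1.60 doublings; 2^1.60 ≈ 3.0×.

≈ 3.0 times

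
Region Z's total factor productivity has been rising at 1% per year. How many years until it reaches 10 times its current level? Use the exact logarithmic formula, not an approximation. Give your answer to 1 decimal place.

t = ln(10) / ln(1 + 0.01) = 2.3026 / 0.009950 ≈ 231.42.

231.4 years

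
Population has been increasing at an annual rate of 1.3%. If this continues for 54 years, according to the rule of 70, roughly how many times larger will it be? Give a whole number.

At 1.3% one doubling takes ≈ 53.85 years; 54 years is 1 of them, so ×2.

2 times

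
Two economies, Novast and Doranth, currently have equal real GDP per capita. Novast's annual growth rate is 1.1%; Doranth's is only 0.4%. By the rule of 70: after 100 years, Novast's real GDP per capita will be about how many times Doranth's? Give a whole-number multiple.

Rate gap = 1.1% − 0.4% = 0.7 points.
The ratio doubles every 70/0.7 ≈ 100.00 years.
100/100.00 ≈ 1.00 doublings → ratio ≈ 2^1.00 ≈ 2.

≈ 2 times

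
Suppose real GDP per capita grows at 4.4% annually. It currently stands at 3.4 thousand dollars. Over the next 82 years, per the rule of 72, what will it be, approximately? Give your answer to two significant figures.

It doubles every 72/4.4 ≈ 16.36 years, so 82 years is 5.01 doublings.
2^5.01 ≈ 32.22; 3.4 × 32.22 ≈ 110 thousand dollars.

around 110 thousand dollars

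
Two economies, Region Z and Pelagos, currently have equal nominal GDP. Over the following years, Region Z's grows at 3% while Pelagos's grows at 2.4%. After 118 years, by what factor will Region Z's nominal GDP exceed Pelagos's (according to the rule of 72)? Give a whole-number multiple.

Only the 0.6-point difference matters.
72/0.6 ≈ 120.00 years per doubling of the ratio; 118 years gives 0.98 doublings, so ≈ 2×.

2 times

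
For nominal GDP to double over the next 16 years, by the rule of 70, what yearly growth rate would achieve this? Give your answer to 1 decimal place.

around 4.4%

70 / 16 ≈ 4.38, so about 4.4% per year.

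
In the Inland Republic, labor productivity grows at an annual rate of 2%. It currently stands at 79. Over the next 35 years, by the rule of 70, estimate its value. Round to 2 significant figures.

≈ 160

Doubling time ≈ 70/2 = 35.00 years.
35 years is 35/35.00 ≈ 1.00 doublings, a factor of 2^1.00 ≈ 2.00.
79 × 2.00 ≈ 160.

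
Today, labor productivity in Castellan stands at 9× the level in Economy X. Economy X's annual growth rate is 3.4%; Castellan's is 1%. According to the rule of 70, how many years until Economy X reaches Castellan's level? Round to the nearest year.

What matters is the difference: 2.4 pp.
Rule of 70 on the gap: the ratio halves every 70/2.4 ≈ 29.17 years.
A 9× gap takes log₂(9) ≈ 3.17 halvings to close: 3.17 × 29.17 ≈ 92 years.

approximately 92 years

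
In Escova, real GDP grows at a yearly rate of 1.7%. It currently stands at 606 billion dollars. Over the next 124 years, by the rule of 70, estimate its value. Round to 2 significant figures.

It doubles every 70/1.7 ≈ 41.18 years, so 124 years is 3.01 doublings.
2^3.01 ≈ 8.06; 606 × 8.06 ≈ 4900 billion dollars.

approximately 4900 billion dollars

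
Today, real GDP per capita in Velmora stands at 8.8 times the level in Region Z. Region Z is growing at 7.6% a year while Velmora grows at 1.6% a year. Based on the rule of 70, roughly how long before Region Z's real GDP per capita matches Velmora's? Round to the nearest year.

roughly 37 years

Region Z gains on Velmora at 7.6% − 1.6% = 6 points a year.
At that relative rate the gap halves every 70/6 ≈ 11.67 years.
An 8.8 times gap takes log₂(8.8) ≈ 3.14 halvings to close: 3.14 × 11.67 ≈ 37 years.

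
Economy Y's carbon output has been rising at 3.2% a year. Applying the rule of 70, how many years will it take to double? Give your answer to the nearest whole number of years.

Doubling time ≈ 70 / 3.2 = 21.88 years.

around 22 years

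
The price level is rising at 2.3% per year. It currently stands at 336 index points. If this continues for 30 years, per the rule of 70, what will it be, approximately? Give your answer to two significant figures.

It doubles every 70/2.3 ≈ 30.43 years, so 30 years is 0.99 doublings.
2^0.99 ≈ 1.99; 336 × 1.99 ≈ 670 index points.

670 index points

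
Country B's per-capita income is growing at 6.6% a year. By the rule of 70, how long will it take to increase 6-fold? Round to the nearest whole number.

27 years

Doubling time ≈ 70/6.6 = 10.61 years.
6× is log₂ 6 ≈ 2.58 doublings, so ≈ 2.58 × 10.61 = 27 years.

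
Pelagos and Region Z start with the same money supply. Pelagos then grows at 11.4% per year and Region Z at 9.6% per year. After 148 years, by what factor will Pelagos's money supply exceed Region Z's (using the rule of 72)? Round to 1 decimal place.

Pelagos pulls ahead at 1.8 pp per year, so the ratio doubles every 72/1.8 ≈ 40.00 years.
In 148 years that's 3.70 doublings: 2^3.70 ≈ 13.0.

around 13.0 times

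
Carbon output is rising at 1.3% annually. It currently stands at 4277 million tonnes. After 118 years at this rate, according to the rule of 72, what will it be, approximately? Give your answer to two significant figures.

≈ 19000 million tonnes

Doubling time ≈ 72/1.3 = 55.38 years.
118 years is 118/55.38 ≈ 2.13 doublings, a factor of 2^2.13 ≈ 4.38.
4277 × 4.38 ≈ 19000 million tonnes.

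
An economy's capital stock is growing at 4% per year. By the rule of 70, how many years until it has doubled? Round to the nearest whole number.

around 18 years

70/4 ≈ 17.50, so it doubles roughly every 18 years.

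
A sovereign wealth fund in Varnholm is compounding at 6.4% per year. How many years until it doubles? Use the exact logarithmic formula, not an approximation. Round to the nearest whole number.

11 years

t = ln(2) / ln(1 + 0.064) = 0.6931 / 0.062035 ≈ 11.17.
≈ 11 years.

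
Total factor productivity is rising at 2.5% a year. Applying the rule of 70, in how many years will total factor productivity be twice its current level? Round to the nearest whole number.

28 years

Doubling time ≈ 70 / 2.5 = 28.00 years.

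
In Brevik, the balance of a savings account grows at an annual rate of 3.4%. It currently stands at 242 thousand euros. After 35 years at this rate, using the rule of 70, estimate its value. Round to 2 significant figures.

It doubles every 70/3.4 ≈ 20.59 years, so 35 years is 1.70 doublings.
2^1.70 ≈ 3.25; 242 × 3.25 ≈ 790 thousand euros.

roughly 790 thousand euros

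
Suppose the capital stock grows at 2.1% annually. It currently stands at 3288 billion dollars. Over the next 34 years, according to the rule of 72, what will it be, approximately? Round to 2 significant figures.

It doubles every 72/2.1 ≈ 34.29 years, so 34 years is 0.99 doublings.
2^0.99 ≈ 1.99; 3288 × 1.99 ≈ 6500 billion dollars.

about 6500 billion dollars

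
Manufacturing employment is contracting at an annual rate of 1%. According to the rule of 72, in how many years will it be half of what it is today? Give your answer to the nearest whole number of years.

Halving time ≈ 72 / 1 = 72.00 → 72 years.

≈ 72 years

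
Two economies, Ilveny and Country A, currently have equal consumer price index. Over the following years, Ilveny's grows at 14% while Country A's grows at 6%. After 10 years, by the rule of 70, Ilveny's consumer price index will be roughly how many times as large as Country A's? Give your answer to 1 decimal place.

2.2 times

Only the 8-point difference matters.
70/8 ≈ 8.75 years per doubling of the ratio; 10 years gives 1.14 doublings, so ≈ 2.2×.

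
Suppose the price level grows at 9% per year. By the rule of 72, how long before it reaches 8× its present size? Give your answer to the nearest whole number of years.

Doubling time ≈ 72/9 = 8.00 years.
8× is 3 doublings, so 3 × 8.00 ≈ 24 years.

about 24 years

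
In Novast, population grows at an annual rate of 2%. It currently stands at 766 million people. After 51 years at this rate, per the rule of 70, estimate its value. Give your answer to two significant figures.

Doubling time ≈ 70/2 = 35.00 years.
51 years is 51/35.00 ≈ 1.46 doublings, a factor of 2^1.46 ≈ 2.75.
766 × 2.75 ≈ 2100 million people.

about 2100 million people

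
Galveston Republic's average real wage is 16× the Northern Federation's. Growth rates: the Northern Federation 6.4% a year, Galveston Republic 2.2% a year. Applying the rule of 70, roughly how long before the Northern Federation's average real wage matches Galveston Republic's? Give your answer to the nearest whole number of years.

What matters is the difference: 4.2 pp.
Rule of 70 on the gap: the ratio halves every 70/4.2 ≈ 16.67 years.
A 16× gap closes after 4 halvings: 4 × 16.67 ≈ 67 years.

67 years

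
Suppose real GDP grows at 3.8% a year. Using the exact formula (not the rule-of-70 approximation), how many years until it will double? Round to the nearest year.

t = ln(2) / ln(1 + 0.038) = 0.6931 / 0.037296 ≈ 18.58.
≈ 19 years.

19 years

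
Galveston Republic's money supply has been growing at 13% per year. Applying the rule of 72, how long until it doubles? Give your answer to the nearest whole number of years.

≈ 6 years

72/13 ≈ 5.54, so it doubles roughly every 6 years.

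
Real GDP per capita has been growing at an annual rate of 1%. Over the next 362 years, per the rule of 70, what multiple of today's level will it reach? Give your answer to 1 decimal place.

Doubles every ≈ 70.00 years (70/1).
362 years is 5.17 doublings; 2^5.17 ≈ 36.0×.

roughly 36.0 times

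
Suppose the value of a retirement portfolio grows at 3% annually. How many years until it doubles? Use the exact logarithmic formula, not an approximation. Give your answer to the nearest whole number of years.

23 years

t = ln(2) / ln(1 + 0.03) = 0.6931 / 0.029559 ≈ 23.45.
≈ 23 years.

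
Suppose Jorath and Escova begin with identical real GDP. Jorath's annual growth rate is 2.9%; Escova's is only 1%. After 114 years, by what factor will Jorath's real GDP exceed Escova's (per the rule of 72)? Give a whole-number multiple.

approximately 8 times

Only the 1.9-point difference matters.
72/1.9 ≈ 37.89 years per doubling of the ratio; 114 years gives 3.01 doublings, so ≈ 8×.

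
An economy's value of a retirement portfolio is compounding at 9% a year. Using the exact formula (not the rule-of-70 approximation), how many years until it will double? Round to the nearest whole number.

8 years

t = ln(2) / ln(1 + 0.09) = 0.6931 / 0.086178 ≈ 8.04.
≈ 8 years.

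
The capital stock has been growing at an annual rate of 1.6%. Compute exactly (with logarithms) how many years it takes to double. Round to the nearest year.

44 years

t = ln(2) / ln(1 + 0.016) = 0.6931 / 0.015873 ≈ 43.67.
≈ 44 years.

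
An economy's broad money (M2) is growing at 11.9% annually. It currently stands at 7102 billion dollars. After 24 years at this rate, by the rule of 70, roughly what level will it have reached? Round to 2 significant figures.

approximately 120000 billion dollars

It doubles every 70/11.9 ≈ 5.88 years, so 24 years is 4.08 doublings.
2^4.08 ≈ 16.91; 7102 × 16.91 ≈ 120000 billion dollars.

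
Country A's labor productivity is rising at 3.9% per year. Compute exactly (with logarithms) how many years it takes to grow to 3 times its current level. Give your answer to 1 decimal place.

t = ln(3) / ln(1 + 0.039) = 1.0986 / 0.038259 ≈ 28.71.

28.7 years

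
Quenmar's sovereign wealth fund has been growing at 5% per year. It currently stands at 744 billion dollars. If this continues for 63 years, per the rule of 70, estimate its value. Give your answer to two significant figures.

roughly 17000 billion dollars

It doubles every 70/5 ≈ 14.00 years, so 63 years is 4.50 doublings.
2^4.50 ≈ 22.63; 744 × 22.63 ≈ 17000 billion dollars.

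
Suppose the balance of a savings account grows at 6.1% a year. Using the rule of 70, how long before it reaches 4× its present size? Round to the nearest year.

At 6.1% it doubles every 70/6.1 ≈ 11.48 years.
Getting to 4× needs 2 doublings: 2 × 11.48 ≈ 23 years.

roughly 23 years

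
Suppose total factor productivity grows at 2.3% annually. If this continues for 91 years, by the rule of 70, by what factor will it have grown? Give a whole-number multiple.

Doubling time ≈ 70/2.3 = 30.43 years.
91/30.43 ≈ 3 doublings, so about 2^3 = 8×.

approximately 8 times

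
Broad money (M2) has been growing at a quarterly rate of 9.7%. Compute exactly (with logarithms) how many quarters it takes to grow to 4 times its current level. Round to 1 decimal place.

15.0 quarters

t = ln(4) / ln(1 + 0.097) = 1.3863 / 0.092579 ≈ 14.97.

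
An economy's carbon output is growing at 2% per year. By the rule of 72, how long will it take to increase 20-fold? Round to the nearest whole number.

Doubling time ≈ 72/2 = 36.00 years.
Reaching 20× takes log₂(20) ≈ 4.32 doublings.
4.32 × 36.00 ≈ 156 years.

roughly 156 years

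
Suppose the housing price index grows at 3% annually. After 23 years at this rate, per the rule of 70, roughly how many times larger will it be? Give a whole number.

70/3 ≈ 23.33 years per doubling.
23 years fits 1 doubling: 2^1 = 2.

approximately 2 times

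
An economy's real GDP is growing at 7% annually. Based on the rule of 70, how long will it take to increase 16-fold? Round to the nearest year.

At 7% it doubles every 70/7 ≈ 10.00 years.
16 = 2^4, so 4 doublings → 40 years.

≈ 40 years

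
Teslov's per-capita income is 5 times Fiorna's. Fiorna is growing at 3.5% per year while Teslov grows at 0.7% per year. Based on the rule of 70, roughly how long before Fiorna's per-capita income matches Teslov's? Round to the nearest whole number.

roughly 58 years

The growth-rate gap is 3.5% − 0.7% = 2.8 percentage points.
So the ratio between them halves every 70/2.8 ≈ 25.00 years.
A 5 times gap takes log₂(5) ≈ 2.32 halvings to close: 2.32 × 25.00 ≈ 58 years.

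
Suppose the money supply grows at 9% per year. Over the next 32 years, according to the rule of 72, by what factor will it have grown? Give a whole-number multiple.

72/9 ≈ 8.00 years per doubling.
32 years fits 4 doublings: 2^4 = 16.

around 16 times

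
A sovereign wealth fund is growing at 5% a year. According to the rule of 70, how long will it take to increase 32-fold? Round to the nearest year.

At 5% it doubles every 70/5 ≈ 14.00 years.
Getting to 32× needs 5 doublings: 5 × 14.00 ≈ 70 years.

70 years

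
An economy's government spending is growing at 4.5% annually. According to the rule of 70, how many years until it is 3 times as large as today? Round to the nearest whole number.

about 25 years

Doubling time ≈ 70/4.5 = 15.56 years.
3× is log₂ 3 ≈ 1.58 doublings, so ≈ 1.58 × 15.56 = 25 years.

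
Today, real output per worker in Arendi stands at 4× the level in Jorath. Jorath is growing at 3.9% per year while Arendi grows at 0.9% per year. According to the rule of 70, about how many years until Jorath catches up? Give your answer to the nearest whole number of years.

around 47 years

What matters is the difference: 3 pp.
Rule of 70 on the gap: the ratio halves every 70/3 ≈ 23.33 years.
A 4× gap closes after 2 halvings: 2 × 23.33 ≈ 47 years.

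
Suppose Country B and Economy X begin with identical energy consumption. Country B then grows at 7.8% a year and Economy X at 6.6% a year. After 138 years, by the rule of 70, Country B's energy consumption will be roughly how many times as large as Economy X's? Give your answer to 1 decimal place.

Rate gap = 7.8% − 6.6% = 1.2 points.
The ratio doubles every 70/1.2 ≈ 58.33 years.
138/58.33 ≈ 2.37 doublings → ratio ≈ 2^2.37 ≈ 5.2.

approximately 5.2 times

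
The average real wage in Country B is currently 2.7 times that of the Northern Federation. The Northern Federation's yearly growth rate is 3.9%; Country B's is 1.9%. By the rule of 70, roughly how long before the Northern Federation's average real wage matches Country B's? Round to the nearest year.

the Northern Federation gains on Country B at 3.9% − 1.9% = 2 points a year.
At that relative rate the gap halves every 70/2 ≈ 35.00 years.
A 2.7 times gap takes log₂(2.7) ≈ 1.43 halvings to close: 1.43 × 35.00 ≈ 50 years.

≈ 50 years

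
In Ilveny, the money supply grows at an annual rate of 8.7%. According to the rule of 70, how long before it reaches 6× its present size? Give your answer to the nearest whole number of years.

around 21 years

Doubling time ≈ 70/8.7 = 8.05 years.
6× is log₂ 6 ≈ 2.58 doublings, so ≈ 2.58 × 8.05 = 21 years.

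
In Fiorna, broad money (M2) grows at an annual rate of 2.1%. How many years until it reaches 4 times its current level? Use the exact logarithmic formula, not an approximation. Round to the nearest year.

67 years

t = ln(4) / ln(1 + 0.021) = 1.3863 / 0.020783 ≈ 66.70.
≈ 67 years.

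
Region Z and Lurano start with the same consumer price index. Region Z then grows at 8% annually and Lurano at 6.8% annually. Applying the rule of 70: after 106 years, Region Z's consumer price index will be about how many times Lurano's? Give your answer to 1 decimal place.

Region Z pulls ahead at 1.2 pp per year, so the ratio doubles every 70/1.2 ≈ 58.33 years.
In 106 years that's 1.82 doublings: 2^1.82 ≈ 3.5.

approximately 3.5 times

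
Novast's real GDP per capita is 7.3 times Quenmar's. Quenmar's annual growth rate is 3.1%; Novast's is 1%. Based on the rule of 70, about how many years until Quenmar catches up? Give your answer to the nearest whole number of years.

roughly 96 years

What matters is the difference: 2.1 pp.
Rule of 70 on the gap: the ratio halves every 70/2.1 ≈ 33.33 years.
A 7.3 times gap takes log₂(7.3) ≈ 2.87 halvings to close: 2.87 × 33.33 ≈ 96 years.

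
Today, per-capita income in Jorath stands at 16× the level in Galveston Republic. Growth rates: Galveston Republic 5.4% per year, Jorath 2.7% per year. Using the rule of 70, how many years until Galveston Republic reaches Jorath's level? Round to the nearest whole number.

about 104 years

Galveston Republic gains on Jorath at 5.4% − 2.7% = 2.7 points a year.
At that relative rate the gap halves every 70/2.7 ≈ 25.93 years.
A 16× gap closes after 4 halvings: 4 × 25.93 ≈ 104 years.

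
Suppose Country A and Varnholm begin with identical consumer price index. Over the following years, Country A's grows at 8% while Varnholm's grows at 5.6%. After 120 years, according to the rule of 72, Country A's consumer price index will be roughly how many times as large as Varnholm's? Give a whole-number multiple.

Only the 2.4-point difference matters.
72/2.4 ≈ 30.00 years per doubling of the ratio; 120 years gives 4.00 doublings, so ≈ 16×.

approximately 16 times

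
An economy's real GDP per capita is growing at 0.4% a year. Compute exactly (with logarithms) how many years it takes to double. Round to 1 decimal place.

173.6 years

t = ln(2) / ln(1 + 0.004) = 0.6931 / 0.003992 ≈ 173.62.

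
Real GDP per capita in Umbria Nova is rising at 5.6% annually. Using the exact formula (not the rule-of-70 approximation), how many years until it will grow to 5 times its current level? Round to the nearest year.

30 years

t = ln(5) / ln(1 + 0.056) = 1.6094 / 0.054488 ≈ 29.54.
≈ 30 years.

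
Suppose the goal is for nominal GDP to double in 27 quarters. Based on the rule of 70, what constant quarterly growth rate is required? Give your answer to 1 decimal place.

70 / 27 ≈ 2.59, so about 2.6% per quarter.

roughly 2.6%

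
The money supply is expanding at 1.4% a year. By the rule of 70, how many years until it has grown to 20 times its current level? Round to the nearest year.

≈ 216 years

Doubling time ≈ 70/1.4 = 50.00 years.
20× is log₂ 20 ≈ 4.32 doublings, so ≈ 4.32 × 50.00 = 216 years.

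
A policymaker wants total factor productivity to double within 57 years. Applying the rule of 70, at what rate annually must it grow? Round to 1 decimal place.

≈ 1.2%

70 / 57 ≈ 1.23, so about 1.2% annually.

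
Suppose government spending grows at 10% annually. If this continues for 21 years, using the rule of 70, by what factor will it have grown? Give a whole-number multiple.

At 10% one doubling takes ≈ 7.00 years; 21 years is 3 of them, so ×8.

about 8 times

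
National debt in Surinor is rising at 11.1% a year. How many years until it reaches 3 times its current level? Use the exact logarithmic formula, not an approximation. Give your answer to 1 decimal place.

t = ln(3) / ln(1 + 0.111) = 1.0986 / 0.105261 ≈ 10.44.

10.4 years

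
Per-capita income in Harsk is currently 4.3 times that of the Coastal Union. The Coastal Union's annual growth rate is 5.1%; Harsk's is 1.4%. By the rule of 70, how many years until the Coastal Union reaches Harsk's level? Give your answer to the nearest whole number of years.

around 40 years

What matters is the difference: 3.7 pp.
Rule of 70 on the gap: the ratio halves every 70/3.7 ≈ 18.92 years.
A 4.3 times gap takes log₂(4.3) ≈ 2.10 halvings to close: 2.10 × 18.92 ≈ 40 years.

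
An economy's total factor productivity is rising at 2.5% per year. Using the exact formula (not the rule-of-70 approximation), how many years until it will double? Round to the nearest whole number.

28 years

t = ln(2) / ln(1 + 0.025) = 0.6931 / 0.024693 ≈ 28.07.
≈ 28 years.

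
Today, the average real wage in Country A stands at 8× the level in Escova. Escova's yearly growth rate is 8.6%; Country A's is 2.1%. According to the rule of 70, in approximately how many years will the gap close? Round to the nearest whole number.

32 years

The growth-rate gap is 8.6% − 2.1% = 6.5 percentage points.
So the ratio between them halves every 70/6.5 ≈ 10.77 years.
An 8× gap closes after 3 halvings: 3 × 10.77 ≈ 32 years.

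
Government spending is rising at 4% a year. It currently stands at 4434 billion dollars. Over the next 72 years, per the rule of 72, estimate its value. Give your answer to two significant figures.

approximately 71000 billion dollars

Doubling time ≈ 72/4 = 18.00 years.
72 years is 72/18.00 ≈ 4.00 doublings, a factor of 2^4.00 ≈ 16.00.
4434 × 16.00 ≈ 71000 billion dollars.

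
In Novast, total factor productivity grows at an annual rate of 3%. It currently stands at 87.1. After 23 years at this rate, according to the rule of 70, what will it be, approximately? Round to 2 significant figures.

Doubling time ≈ 70/3 = 23.33 years.
23 years is 23/23.33 ≈ 0.99 doublings, a factor of 2^0.99 ≈ 1.99.
87.1 × 1.99 ≈ 170.

roughly 170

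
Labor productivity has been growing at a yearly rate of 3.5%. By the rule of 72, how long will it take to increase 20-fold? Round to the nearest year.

Doubling time ≈ 72/3.5 = 20.57 years.
Reaching 20× takes log₂(20) ≈ 4.32 doublings.
4.32 × 20.57 ≈ 89 years.

around 89 years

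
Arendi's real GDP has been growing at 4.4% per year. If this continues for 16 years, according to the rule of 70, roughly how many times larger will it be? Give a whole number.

At 4.4% one doubling takes ≈ 15.91 years; 16 years is 1 of them, so ×2.

roughly 2 times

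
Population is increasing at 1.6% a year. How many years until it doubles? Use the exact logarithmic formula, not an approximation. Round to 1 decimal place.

t = ln(2) / ln(1 + 0.016) = 0.6931 / 0.015873 ≈ 43.67.

43.7 years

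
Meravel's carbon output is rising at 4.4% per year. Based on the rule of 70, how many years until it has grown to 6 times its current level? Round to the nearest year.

Doubling time ≈ 70/4.4 = 15.91 years.
Reaching 6× takes log₂(6) ≈ 2.58 doublings.
2.58 × 15.91 ≈ 41 years.

roughly 41 years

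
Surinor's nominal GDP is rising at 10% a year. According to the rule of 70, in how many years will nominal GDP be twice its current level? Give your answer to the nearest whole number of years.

At 10%, doubling takes about 70/10 = 7.00 years.

around 7 years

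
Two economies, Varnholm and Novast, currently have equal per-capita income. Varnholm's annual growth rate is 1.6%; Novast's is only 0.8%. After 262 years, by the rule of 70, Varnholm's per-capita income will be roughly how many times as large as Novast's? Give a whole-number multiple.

approximately 8 times

Varnholm pulls ahead at 0.8 pp per year, so the ratio doubles every 70/0.8 ≈ 87.50 years.
In 262 years that's 2.99 doublings: 2^2.99 ≈ 8.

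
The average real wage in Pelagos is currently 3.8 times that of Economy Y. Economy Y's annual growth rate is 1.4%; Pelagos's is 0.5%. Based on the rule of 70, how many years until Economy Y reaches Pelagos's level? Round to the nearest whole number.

150 years

What matters is the difference: 0.9 pp.
Rule of 70 on the gap: the ratio halves every 70/0.9 ≈ 77.78 years.
A 3.8 times gap takes log₂(3.8) ≈ 1.93 halvings to close: 1.93 × 77.78 ≈ 150 years.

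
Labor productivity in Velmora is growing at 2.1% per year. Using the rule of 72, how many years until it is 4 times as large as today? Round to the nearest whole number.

approximately 69 years

At 2.1% it doubles every 72/2.1 ≈ 34.29 years.
4 = 2^2, so 2 doublings → 69 years.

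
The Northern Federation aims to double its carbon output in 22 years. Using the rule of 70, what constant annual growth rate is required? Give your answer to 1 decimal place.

70 / 22 ≈ 3.18, so about 3.2% a year.

≈ 3.2%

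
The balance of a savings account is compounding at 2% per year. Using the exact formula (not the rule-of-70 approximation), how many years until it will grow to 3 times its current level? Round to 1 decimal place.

55.5 years

t = ln(3) / ln(1 + 0.02) = 1.0986 / 0.019803 ≈ 55.48.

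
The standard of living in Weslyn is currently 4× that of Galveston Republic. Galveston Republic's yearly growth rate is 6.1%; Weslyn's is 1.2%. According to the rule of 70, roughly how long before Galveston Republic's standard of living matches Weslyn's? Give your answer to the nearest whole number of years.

Galveston Republic gains on Weslyn at 6.1% − 1.2% = 4.9 points a year.
At that relative rate the gap halves every 70/4.9 ≈ 14.29 years.
A 4× gap closes after 2 halvings: 2 × 14.29 ≈ 29 years.

about 29 years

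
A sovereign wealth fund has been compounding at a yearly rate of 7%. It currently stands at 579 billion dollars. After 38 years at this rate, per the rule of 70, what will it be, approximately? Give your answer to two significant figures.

Doubling time ≈ 70/7 = 10.00 years.
38 years is 38/10.00 ≈ 3.80 doublings, a factor of 2^3.80 ≈ 13.93.
579 × 13.93 ≈ 8100 billion dollars.

≈ 8100 billion dollars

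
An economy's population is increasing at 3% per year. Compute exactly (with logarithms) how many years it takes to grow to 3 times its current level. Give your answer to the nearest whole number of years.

t = ln(3) / ln(1 + 0.03) = 1.0986 / 0.029559 ≈ 37.17.
≈ 37 years.

37 years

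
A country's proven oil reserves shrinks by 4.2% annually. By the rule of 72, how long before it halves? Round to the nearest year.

Falling at 4.2%, it halves about every 72/4.2 = 17.14 years.

approximately 17 years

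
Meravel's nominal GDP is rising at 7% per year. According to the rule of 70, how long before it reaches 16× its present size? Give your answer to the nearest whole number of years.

One doubling takes 70/7 = 10.00 years.
16× is 4 doublings, so 4 × 10.00 ≈ 40 years.

about 40 years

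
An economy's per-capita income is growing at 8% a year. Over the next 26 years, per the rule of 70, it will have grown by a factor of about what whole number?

Doubling time ≈ 70/8 = 8.75 years.
26/8.75 ≈ 3 doublings, so about 2^3 = 8×.

around 8 times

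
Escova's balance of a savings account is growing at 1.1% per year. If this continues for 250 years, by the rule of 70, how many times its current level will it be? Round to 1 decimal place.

Doubles every ≈ 63.64 years (70/1.1).
250 years is 3.93 doublings; 2^3.93 ≈ 15.2×.

about 15.2 times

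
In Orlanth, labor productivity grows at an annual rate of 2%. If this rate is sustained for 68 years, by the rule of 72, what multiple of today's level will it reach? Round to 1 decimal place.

roughly 3.7 times

Doubles every ≈ 36.00 years (72/2).
68 years is 1.89 doublings; 2^1.89 ≈ 3.7×.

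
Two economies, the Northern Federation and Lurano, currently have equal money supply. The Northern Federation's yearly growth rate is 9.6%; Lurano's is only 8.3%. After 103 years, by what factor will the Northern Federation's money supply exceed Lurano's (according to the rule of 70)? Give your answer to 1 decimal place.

Only the 1.3-point difference matters.
70/1.3 ≈ 53.85 years per doubling of the ratio; 103 years gives 1.91 doublings, so ≈ 3.8×.

3.8 times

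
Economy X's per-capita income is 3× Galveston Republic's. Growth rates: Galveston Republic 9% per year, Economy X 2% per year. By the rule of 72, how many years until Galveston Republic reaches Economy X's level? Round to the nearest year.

about 16 years

The growth-rate gap is 9% − 2% = 7 percentage points.
So the ratio between them halves every 72/7 ≈ 10.29 years.
A 3× gap takes log₂(3) ≈ 1.58 halvings to close: 1.58 × 10.29 ≈ 16 years.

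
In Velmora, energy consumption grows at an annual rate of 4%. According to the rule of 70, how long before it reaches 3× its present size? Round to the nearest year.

about 28 years

Doubling time ≈ 70/4 = 17.50 years.
3× is log₂ 3 ≈ 1.58 doublings, so ≈ 1.58 × 17.50 = 28 years.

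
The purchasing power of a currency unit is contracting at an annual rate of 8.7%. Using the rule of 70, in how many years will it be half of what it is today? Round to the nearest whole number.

Falling at 8.7%, it halves about every 70/8.7 = 8.05 years.

around 8 years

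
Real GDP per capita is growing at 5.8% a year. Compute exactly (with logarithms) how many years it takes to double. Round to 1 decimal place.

12.3 years

t = ln(2) / ln(1 + 0.058) = 0.6931 / 0.056380 ≈ 12.29.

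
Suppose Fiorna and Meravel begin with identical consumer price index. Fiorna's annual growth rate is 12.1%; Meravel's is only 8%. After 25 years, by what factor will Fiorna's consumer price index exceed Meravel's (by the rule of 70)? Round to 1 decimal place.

approximately 2.8 times

Only the 4.1-point difference matters.
70/4.1 ≈ 17.07 years per doubling of the ratio; 25 years gives 1.46 doublings, so ≈ 2.8×.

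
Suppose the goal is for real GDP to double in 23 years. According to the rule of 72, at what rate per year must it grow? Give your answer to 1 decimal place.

approximately 3.1%

72 / 23 ≈ 3.13, so about 3.1% per year.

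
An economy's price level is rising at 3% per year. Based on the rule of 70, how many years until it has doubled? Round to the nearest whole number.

Doubling time ≈ 70 / 3 = 23.33 years.

23 years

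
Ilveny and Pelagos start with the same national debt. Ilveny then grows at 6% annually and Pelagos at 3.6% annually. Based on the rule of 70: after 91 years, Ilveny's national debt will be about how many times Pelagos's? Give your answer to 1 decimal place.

Only the 2.4-point difference matters.
70/2.4 ≈ 29.17 years per doubling of the ratio; 91 years gives 3.12 doublings, so ≈ 8.7×.

approximately 8.7 times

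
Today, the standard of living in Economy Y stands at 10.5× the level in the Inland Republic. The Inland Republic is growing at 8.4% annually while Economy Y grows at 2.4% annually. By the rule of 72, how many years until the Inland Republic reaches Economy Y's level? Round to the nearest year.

What matters is the difference: 6 pp.
Rule of 72 on the gap: the ratio halves every 72/6 ≈ 12.00 years.
A 10.5× gap takes log₂(10.5) ≈ 3.39 halvings to close: 3.39 × 12.00 ≈ 41 years.

around 41 years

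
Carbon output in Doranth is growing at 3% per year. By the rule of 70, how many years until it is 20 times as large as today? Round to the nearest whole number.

At 3% it doubles every 70/3 ≈ 23.33 years.
20× is log₂ 20 ≈ 4.32 doublings, so ≈ 4.32 × 23.33 = 101 years.

101 years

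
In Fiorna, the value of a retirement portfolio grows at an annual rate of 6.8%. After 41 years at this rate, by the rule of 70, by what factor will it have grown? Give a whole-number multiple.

16 times

Doubling time ≈ 70/6.8 = 10.29 years.
41/10.29 ≈ 4 doublings, so about 2^4 = 16×.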